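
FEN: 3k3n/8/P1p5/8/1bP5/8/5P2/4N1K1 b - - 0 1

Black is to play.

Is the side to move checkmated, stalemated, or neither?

neither

Black to move; black king on d8.
In check: no.
Legal moves for Black: Nf7, Ng6, Ke8, Kc8, Ke7, Kd7, Kc7, Bf8, Be7, Bd6, Bc5, Ba5, Bc3, Ba3, Bd2, Bxe1, c5.
Black has 17 legal moves and is not in check → neither.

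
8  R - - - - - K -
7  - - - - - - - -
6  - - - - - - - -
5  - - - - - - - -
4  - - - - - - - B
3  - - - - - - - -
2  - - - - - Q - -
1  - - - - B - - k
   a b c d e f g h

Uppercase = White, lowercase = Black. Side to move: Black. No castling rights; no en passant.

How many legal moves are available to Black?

0

Black to move; king on h1.
In check: no.
Legal moves: none.
Count: 0.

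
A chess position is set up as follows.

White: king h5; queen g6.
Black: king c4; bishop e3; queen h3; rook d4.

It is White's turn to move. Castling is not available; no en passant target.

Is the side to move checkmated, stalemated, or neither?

checkmate

White to move; white king on h5.
In check: yes, from the black queen on h3.
King squares — g4: attacked by Qh3; h4: attacked by Qh3; g5: attacked by Be3; g6: own queen; h6: attacked by Be3.
Legal moves for White: none.
In check with no legal moves → checkmate.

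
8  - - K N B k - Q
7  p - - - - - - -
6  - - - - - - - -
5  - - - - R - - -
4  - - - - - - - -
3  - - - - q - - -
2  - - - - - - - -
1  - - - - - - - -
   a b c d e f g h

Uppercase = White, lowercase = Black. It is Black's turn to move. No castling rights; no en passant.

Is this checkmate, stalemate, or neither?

Black to move; black king on f8.
In check: yes, from the white queen on h8.
King squares — e7: attacked by Re5; f7: attacked by Nd8; g7: attacked by Qh8; e8: attacked by Re5; g8: attacked by Qh8.
Legal moves for Black: none.
In check with no legal moves → checkmate.

checkmate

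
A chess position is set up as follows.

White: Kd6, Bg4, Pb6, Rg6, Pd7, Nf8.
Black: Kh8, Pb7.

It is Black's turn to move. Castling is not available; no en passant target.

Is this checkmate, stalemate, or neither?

stalemate

Black to move; black king on h8.
In check: no.
King squares — g7: attacked by Rg6; h7: attacked by Nf8; g8: attacked by Rg6.
Legal moves for Black: none.
Not in check and no legal moves → stalemate.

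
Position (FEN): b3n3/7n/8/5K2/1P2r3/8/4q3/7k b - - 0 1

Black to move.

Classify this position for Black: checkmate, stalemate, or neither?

neither

Black to move; black king on h1.
In check: no.
Legal moves for Black include: Ng7+, Nc7, Nef6, Nd6+, Bb7, Bc6, Bd5, Nf8, Nhf6, Ng5, Re7, Re6, Re5+, Rh4, Rg4, Rf4+, Rd4, Rc4, ... (list truncated; more exist).
Black has legal moves and is not in check → neither.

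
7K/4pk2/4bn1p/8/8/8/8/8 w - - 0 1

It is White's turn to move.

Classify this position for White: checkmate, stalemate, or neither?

White to move; white king on h8.
In check: no.
King squares — g7: attacked by Kf7; h7: attacked by Nf6; g8: attacked by Nf6.
Legal moves for White: none.
Not in check and no legal moves → stalemate.

stalemate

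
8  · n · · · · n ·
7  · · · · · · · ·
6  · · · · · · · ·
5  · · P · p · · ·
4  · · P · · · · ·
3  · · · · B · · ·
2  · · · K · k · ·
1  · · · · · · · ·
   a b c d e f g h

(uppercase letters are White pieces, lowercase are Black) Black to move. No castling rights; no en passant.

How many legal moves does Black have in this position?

4

Black to move; king on f2.
In check: yes, from the white bishop on e3.
Legal moves: Kg3, Kf3, Kg2, Kf1.
Count: 4.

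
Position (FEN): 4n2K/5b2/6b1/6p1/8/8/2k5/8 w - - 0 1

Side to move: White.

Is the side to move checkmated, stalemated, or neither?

stalemate

White to move; white king on h8.
In check: no.
King squares — g7: attacked by Ne8; h7: attacked by Bg6; g8: attacked by Bf7.
Legal moves for White: none.
Not in check and no legal moves → stalemate.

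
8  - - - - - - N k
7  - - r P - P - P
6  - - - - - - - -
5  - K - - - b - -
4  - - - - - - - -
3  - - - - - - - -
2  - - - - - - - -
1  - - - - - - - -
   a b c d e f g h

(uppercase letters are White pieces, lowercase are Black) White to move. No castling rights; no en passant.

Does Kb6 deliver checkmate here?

After Kb6: black king on h8; in check: no.
Black is not in check, so this cannot be checkmate.

no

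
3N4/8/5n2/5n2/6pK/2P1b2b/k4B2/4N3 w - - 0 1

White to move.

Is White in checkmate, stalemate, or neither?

checkmate

White to move; white king on h4.
In check: yes, from the black knight on f5.
King squares — g3: attacked by Nf5; h3: attacked by Pg4; g4: attacked by Bh3; g5: attacked by Be3; h5: attacked by Nf6.
Legal moves for White: none.
In check with no legal moves → checkmate.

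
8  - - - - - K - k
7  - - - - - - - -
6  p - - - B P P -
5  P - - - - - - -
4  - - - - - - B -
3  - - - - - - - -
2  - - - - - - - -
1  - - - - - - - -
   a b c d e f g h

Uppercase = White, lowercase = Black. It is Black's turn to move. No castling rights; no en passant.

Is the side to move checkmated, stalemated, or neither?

Black to move; black king on h8.
In check: no.
King squares — g7: attacked by Pf6; h7: attacked by Pg6; g8: attacked by Be6.
Legal moves for Black: none.
Not in check and no legal moves → stalemate.

stalemate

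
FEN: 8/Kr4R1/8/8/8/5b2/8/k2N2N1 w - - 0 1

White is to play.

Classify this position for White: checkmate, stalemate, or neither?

White to move; white king on a7.
In check: yes, from the black rook on b7.
Legal moves for White: Ka8, Ka6, Rxb7.
White is in check but has 3 legal moves → neither.

neither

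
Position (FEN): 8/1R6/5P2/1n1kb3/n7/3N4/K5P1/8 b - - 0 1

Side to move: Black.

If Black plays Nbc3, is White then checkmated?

After Nbc3: white king on a2; in check: yes, from the black knight on c3.
White has 3 legal replies: Kb3, Ka3, Ka1.
In check but a legal move exists → not checkmate.

no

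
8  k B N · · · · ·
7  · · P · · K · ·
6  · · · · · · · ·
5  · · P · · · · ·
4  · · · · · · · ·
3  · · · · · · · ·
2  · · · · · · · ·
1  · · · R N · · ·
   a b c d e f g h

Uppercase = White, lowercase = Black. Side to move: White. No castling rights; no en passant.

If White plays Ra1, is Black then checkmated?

After Ra1: black king on a8; in check: yes, from the white rook on a1.
Black has 1 legal reply: Kb7.
In check but a legal move exists → not checkmate.

no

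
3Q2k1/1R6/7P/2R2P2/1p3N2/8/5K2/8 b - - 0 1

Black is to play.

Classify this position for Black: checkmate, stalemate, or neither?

Black to move; black king on g8.
In check: yes, from the white queen on d8.
King squares — f7: attacked by Rb7; g7: attacked by Ph6; h7: attacked by Rb7; f8: attacked by Qd8; h8: attacked by Qd8.
Legal moves for Black: none.
In check with no legal moves → checkmate.

checkmate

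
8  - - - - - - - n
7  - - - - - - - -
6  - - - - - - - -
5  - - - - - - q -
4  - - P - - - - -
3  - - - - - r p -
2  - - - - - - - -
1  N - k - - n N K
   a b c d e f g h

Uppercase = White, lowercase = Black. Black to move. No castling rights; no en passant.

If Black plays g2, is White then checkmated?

After g2: white king on h1; in check: yes, from the black pawn on g2.
King squares — g1: own knight; g2: attacked by Qg5; h2: attacked by Nf1.
White has no legal moves → checkmate.

yes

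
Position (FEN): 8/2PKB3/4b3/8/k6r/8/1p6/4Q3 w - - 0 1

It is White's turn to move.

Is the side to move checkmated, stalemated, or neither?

White to move; white king on d7.
In check: yes, from the black bishop on e6.
King squares — c6: available; d6: available; e6: available; c7: own pawn; e7: own bishop; c8: attacked by Be6; d8: available; e8: available.
Legal moves for White: Ke8, Kd8, Kxe6, Kd6, Kc6, Qxe6.
White is in check but has 6 legal moves → neither.

neither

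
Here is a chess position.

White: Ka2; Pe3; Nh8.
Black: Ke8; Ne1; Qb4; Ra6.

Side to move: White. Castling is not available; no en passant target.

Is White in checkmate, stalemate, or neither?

checkmate

White to move; white king on a2.
In check: yes, from the black rook on a6.
King squares — a1: attacked by Ra6; b1: attacked by Qb4; b2: attacked by Qb4; a3: attacked by Qb4; b3: attacked by Qb4.
Legal moves for White: none.
In check with no legal moves → checkmate.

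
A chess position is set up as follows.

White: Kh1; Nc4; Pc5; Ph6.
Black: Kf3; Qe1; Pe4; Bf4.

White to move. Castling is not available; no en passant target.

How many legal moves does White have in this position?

White to move; king on h1.
In check: yes, from the black queen on e1.
Legal moves: none.
Count: 0.

0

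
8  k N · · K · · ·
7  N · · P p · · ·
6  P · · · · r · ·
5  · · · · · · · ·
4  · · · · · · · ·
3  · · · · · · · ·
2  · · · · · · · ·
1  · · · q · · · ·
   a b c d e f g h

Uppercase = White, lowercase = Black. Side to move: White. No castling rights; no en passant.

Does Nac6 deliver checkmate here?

After Nac6: black king on a8; in check: no.
Black is not in check, so this cannot be checkmate.

no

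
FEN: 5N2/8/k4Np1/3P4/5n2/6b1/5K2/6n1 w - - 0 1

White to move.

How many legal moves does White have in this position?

4

White to move; king on f2.
In check: yes, from the black bishop on g3.
Legal moves: Kxg3, Ke3, Kxg1, Kf1.
Count: 4.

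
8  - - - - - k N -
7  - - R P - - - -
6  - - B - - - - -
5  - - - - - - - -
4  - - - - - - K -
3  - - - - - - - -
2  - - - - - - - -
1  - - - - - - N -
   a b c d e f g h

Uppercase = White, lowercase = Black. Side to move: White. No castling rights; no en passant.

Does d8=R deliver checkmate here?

After d8=R: black king on f8; in check: yes, from the white rook on d8.
King squares — e7: attacked by Rc7; f7: attacked by Rc7; g7: attacked by Rc7; e8: attacked by Bc6; g8: attacked by Rd8.
Black has no legal moves → checkmate.

yes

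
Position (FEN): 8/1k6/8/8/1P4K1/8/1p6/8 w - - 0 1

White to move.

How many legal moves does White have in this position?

9

White to move; king on g4.
In check: no.
Legal moves: Kh5, Kg5, Kf5, Kh4, Kf4, Kh3, Kg3, Kf3, b5.
Count: 9.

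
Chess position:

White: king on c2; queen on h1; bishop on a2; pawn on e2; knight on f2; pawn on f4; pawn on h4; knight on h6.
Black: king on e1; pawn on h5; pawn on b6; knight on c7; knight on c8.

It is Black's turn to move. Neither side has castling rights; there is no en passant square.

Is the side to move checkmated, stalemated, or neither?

neither

Black to move; black king on e1.
In check: yes, from the white queen on h1.
Legal moves for Black: Kxf2, Kxe2.
Black is in check but has 2 legal moves → neither.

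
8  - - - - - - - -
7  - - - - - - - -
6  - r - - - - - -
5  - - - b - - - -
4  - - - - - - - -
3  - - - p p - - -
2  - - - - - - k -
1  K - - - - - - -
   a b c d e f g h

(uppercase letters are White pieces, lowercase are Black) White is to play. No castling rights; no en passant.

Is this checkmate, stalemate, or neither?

White to move; white king on a1.
In check: no.
King squares — b1: attacked by Rb6; a2: attacked by Bd5; b2: attacked by Rb6.
Legal moves for White: none.
Not in check and no legal moves → stalemate.

stalemate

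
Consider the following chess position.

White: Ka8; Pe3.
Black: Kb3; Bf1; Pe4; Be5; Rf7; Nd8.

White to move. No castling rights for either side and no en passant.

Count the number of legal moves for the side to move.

0

White to move; king on a8.
In check: no.
Legal moves: none.
Count: 0.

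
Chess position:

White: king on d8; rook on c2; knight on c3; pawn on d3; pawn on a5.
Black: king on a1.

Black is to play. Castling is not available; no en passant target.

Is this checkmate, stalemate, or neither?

Black to move; black king on a1.
In check: no.
King squares — b1: attacked by Nc3; a2: attacked by Rc2; b2: attacked by Rc2.
Legal moves for Black: none.
Not in check and no legal moves → stalemate.

stalemate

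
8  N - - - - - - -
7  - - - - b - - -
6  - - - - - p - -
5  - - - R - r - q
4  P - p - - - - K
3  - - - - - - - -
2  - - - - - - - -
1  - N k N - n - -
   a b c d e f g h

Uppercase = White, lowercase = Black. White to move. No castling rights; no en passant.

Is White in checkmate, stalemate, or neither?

White to move; white king on h4.
In check: yes, from the black queen on h5.
King squares — g3: attacked by Nf1; h3: attacked by Qh5; g4: attacked by Qh5; g5: attacked by Rf5; h5: attacked by Rf5.
Legal moves for White: none.
In check with no legal moves → checkmate.

checkmate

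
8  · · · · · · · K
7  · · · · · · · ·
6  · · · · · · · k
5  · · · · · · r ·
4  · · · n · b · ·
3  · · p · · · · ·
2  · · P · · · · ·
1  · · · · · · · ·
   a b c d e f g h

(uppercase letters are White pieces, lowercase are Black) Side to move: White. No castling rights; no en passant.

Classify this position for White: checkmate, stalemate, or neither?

White to move; white king on h8.
In check: no.
King squares — g7: attacked by Rg5; h7: attacked by Kh6; g8: attacked by Rg5.
Legal moves for White: none.
Not in check and no legal moves → stalemate.

stalemate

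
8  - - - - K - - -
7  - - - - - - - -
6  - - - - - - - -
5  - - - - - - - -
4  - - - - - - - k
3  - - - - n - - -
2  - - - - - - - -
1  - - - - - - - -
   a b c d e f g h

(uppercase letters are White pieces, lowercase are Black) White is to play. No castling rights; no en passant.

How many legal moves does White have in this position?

White to move; king on e8.
In check: no.
Legal moves: Kf8, Kd8, Kf7, Ke7, Kd7.
Count: 5.

5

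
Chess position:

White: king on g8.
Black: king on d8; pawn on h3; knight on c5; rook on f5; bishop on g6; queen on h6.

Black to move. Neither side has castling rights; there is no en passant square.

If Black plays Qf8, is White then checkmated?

yes

After Qf8: white king on g8; in check: yes, from the black queen on f8.
King squares — f7: attacked by Rf5; g7: attacked by Qf8; h7: attacked by Bg6; f8: attacked by Rf5; h8: attacked by Qf8.
White has no legal moves → checkmate.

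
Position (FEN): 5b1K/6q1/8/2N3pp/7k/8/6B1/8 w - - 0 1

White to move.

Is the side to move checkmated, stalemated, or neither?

White to move; white king on h8.
In check: yes, from the black queen on g7.
King squares — g7: attacked by Bf8; h7: attacked by Qg7; g8: attacked by Qg7.
Legal moves for White: none.
In check with no legal moves → checkmate.

checkmate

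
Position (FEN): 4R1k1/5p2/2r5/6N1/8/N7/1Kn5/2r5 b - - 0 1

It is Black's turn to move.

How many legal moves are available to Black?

Black to move; king on g8.
In check: yes, from the white rook on e8.
Legal moves: Kg7.
Count: 1.

1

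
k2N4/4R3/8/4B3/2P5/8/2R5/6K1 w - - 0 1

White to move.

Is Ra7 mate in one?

After Ra7: black king on a8; in check: yes, from the white rook on a7.
Black has 1 legal reply: Kxa7.
In check but a legal move exists → not checkmate.

no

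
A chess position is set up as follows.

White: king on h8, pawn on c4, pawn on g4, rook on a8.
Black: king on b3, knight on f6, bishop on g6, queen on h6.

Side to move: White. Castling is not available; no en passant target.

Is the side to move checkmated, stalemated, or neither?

checkmate

White to move; white king on h8.
In check: yes, from the black queen on h6.
King squares — g7: attacked by Qh6; h7: attacked by Nf6; g8: attacked by Nf6.
Legal moves for White: none.
In check with no legal moves → checkmate.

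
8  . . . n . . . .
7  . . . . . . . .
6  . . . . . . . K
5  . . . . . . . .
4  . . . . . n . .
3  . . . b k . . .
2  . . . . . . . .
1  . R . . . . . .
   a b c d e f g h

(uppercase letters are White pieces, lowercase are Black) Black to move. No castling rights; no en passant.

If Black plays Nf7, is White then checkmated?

After Nf7: white king on h6; in check: yes, from the black knight on f7.
White has 1 legal reply: Kg7.
In check but a legal move exists → not checkmate.

no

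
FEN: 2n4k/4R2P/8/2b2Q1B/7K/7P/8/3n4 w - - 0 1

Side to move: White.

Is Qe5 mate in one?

After Qe5: black king on h8; in check: yes, from the white queen on e5.
King squares — g7: attacked by Qe5; h7: attacked by Re7; g8: attacked by Ph7.
Black has no legal moves → checkmate.

yes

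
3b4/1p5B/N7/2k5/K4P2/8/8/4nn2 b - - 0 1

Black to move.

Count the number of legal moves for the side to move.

Black to move; king on c5.
In check: yes, from the white knight on a6.
Legal moves: Kd6, Kc6, Kb6, Kd5, Kd4, Kc4, bxa6.
Count: 7.

7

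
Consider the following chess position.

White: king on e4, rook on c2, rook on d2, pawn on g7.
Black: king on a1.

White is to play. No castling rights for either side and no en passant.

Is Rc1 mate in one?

yes

After Rc1: black king on a1; in check: yes, from the white rook on c1.
King squares — b1: attacked by Rc1; a2: attacked by Rd2; b2: attacked by Rd2.
Black has no legal moves → checkmate.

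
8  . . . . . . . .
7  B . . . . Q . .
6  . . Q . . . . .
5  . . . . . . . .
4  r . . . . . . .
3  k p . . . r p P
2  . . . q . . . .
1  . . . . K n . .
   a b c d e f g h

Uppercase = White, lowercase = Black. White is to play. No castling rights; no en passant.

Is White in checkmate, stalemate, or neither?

White to move; white king on e1.
In check: yes, from the black queen on d2.
King squares — d1: attacked by Qd2; f1: attacked by Rf3; d2: attacked by Nf1; e2: attacked by Qd2; f2: attacked by Qd2.
Legal moves for White: none.
In check with no legal moves → checkmate.

checkmate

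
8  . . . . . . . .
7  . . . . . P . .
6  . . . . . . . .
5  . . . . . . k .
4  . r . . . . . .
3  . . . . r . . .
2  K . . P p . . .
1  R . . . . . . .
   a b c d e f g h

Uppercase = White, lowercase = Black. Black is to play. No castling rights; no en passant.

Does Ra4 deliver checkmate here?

no

After Ra4: white king on a2; in check: yes, from the black rook on a4.
White has 2 legal replies: Kb2, Kb1.
In check but a legal move exists → not checkmate.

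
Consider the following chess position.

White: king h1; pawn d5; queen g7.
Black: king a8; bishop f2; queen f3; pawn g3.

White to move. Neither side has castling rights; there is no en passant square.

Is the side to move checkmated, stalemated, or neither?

White to move; white king on h1.
In check: yes, from the black queen on f3.
King squares — g1: attacked by Bf2; g2: attacked by Qf3; h2: attacked by Pg3.
Legal moves for White: none.
In check with no legal moves → checkmate.

checkmate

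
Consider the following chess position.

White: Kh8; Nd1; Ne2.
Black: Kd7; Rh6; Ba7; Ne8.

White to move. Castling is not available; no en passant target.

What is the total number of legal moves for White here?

1

White to move; king on h8.
In check: yes, from the black rook on h6.
Legal moves: Kg8.
Count: 1.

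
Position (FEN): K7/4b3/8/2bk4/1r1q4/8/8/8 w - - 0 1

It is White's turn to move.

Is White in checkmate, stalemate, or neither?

White to move; white king on a8.
In check: no.
King squares — a7: attacked by Bc5; b7: attacked by Rb4; b8: attacked by Rb4.
Legal moves for White: none.
Not in check and no legal moves → stalemate.

stalemate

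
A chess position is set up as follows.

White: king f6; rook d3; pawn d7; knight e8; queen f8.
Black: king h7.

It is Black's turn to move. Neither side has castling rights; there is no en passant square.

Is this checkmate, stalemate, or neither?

Black to move; black king on h7.
In check: no.
King squares — g6: attacked by Kf6; h6: attacked by Qf8; g7: attacked by Kf6; g8: attacked by Qf8; h8: attacked by Qf8.
Legal moves for Black: none.
Not in check and no legal moves → stalemate.

stalemate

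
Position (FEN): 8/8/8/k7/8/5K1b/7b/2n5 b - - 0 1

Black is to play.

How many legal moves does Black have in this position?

23

Black to move; king on a5.
In check: no.
Legal moves: Kb6, Ka6, Kb5, Kb4, Ka4, Bc8, Bd7, Be6, Bf5, Bg4+, Bg2+, Bf1, Bb8, Bc7, Bd6, Be5, Bf4, Bg3, Bg1, Nd3, Nb3, Ne2, Na2.
Count: 23.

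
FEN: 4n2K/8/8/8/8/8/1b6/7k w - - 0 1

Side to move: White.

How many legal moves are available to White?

White to move; king on h8.
In check: yes, from the black bishop on b2.
Legal moves: Kg8, Kh7.
Count: 2.

2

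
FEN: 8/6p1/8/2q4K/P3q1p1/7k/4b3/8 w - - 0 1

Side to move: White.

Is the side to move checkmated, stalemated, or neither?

White to move; white king on h5.
In check: yes, from the black queen on c5.
King squares — g4: attacked by Be2; h4: attacked by Kh3; g5: attacked by Qc5; g6: attacked by Qe4; h6: attacked by Pg7.
Legal moves for White: none.
In check with no legal moves → checkmate.

checkmate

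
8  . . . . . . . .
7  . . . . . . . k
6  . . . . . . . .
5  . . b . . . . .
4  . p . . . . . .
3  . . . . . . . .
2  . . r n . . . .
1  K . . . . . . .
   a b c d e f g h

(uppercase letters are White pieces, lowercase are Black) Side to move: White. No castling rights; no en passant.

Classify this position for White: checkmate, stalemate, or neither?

stalemate

White to move; white king on a1.
In check: no.
King squares — b1: attacked by Nd2; a2: attacked by Rc2; b2: attacked by Rc2.
Legal moves for White: none.
Not in check and no legal moves → stalemate.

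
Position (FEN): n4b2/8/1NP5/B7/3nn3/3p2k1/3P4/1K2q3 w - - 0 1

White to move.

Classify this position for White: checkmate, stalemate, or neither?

White to move; white king on b1.
In check: yes, from the black queen on e1.
Legal moves for White: Kb2, Ka2.
White is in check but has 2 legal moves → neither.

neither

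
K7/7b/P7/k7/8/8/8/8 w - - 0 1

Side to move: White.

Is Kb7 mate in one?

no

After Kb7: black king on a5; in check: no.
Black is not in check, so this cannot be checkmate.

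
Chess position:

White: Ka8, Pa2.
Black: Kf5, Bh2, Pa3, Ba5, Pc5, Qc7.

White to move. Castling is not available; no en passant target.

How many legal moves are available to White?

0

White to move; king on a8.
In check: no.
Legal moves: none.
Count: 0.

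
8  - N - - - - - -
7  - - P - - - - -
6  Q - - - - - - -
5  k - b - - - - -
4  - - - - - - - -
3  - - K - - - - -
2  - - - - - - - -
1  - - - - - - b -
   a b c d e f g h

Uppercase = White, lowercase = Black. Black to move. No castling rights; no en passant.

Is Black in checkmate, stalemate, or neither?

checkmate

Black to move; black king on a5.
In check: yes, from the white queen on a6.
King squares — a4: attacked by Qa6; b4: attacked by Kc3; b5: attacked by Qa6; a6: attacked by Nb8; b6: attacked by Qa6.
Legal moves for Black: none.
In check with no legal moves → checkmate.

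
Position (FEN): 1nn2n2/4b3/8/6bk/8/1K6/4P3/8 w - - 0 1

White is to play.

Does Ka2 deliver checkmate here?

no

After Ka2: black king on h5; in check: no.
Black is not in check, so this cannot be checkmate.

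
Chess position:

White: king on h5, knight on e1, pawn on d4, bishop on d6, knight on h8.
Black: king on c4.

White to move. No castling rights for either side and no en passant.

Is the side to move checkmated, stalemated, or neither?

White to move; white king on h5.
In check: no.
Legal moves for White include: Nf7, Ng6, Bf8, Bb8, Be7, Bc7, Be5, Bc5, Bf4, Bb4, Bg3, Ba3, Bh2, Kh6, Kg6, Kg5, Kh4, Kg4, ... (list truncated; more exist).
White has legal moves and is not in check → neither.

neither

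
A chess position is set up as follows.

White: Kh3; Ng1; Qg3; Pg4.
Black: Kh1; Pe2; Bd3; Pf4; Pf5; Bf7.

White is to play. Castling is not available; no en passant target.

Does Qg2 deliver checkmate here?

yes

After Qg2: black king on h1; in check: yes, from the white queen on g2.
King squares — g1: attacked by Qg2; g2: attacked by Kh3; h2: attacked by Qg2.
Black has no legal moves → checkmate.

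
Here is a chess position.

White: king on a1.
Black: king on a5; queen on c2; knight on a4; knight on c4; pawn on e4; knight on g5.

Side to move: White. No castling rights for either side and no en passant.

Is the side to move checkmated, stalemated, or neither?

White to move; white king on a1.
In check: no.
King squares — b1: attacked by Qc2; a2: attacked by Qc2; b2: attacked by Qc2.
Legal moves for White: none.
Not in check and no legal moves → stalemate.

stalemate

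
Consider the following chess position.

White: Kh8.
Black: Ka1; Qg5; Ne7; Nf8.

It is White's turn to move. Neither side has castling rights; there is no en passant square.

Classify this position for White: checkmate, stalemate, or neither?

White to move; white king on h8.
In check: no.
King squares — g7: attacked by Qg5; h7: attacked by Nf8; g8: attacked by Qg5.
Legal moves for White: none.
Not in check and no legal moves → stalemate.

stalemate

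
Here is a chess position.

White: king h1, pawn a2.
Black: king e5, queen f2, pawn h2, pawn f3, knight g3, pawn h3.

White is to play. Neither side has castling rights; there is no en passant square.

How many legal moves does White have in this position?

White to move; king on h1.
In check: yes, from the black knight on g3.
Legal moves: none.
Count: 0.

0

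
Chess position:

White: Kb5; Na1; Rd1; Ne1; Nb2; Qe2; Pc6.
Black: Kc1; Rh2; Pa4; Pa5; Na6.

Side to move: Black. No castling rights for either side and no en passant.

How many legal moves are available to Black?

0

Black to move; king on c1.
In check: yes, from the white rook on d1.
Legal moves: none.
Count: 0.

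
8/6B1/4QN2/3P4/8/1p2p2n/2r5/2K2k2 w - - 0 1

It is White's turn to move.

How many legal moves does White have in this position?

2

White to move; king on c1.
In check: yes, from the black rook on c2.
Legal moves: Kd1, Kb1.
Count: 2.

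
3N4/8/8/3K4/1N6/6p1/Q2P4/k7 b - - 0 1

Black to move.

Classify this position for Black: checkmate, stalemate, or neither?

Black to move; black king on a1.
In check: yes, from the white queen on a2.
King squares — b1: attacked by Qa2; a2: attacked by Nb4; b2: attacked by Qa2.
Legal moves for Black: none.
In check with no legal moves → checkmate.

checkmate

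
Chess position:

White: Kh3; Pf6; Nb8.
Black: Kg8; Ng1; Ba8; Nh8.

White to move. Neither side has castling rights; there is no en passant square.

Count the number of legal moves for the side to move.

White to move; king on h3.
In check: yes, from the black knight on g1.
Legal moves: Kh4, Kg4, Kg3, Kh2.
Count: 4.

4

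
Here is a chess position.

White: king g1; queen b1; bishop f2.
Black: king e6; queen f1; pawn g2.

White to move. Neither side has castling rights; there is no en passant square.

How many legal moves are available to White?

White to move; king on g1.
In check: yes, from the black queen on f1.
Legal moves: Kh2, Qxf1.
Count: 2.

2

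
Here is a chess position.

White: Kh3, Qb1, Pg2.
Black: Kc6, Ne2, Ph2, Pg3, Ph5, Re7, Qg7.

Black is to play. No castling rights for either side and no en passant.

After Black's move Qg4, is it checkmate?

After Qg4: white king on h3; in check: yes, from the black queen on g4.
King squares — g2: own pawn; h2: attacked by Pg3; g3: attacked by Ne2; g4: attacked by Ph5; h4: attacked by Qg4.
White has no legal moves → checkmate.

yes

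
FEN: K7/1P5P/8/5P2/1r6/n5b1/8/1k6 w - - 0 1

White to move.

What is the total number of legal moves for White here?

10

White to move; king on a8.
In check: no.
Legal moves: Ka7, h8=Q, h8=R, h8=B, h8=N, b8=Q, b8=R, b8=B, b8=N, f6.
Count: 10.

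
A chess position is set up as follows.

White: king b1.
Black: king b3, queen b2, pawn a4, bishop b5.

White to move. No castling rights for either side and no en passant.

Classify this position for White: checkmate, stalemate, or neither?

checkmate

White to move; white king on b1.
In check: yes, from the black queen on b2.
King squares — a1: attacked by Qb2; c1: attacked by Qb2; a2: attacked by Qb2; b2: attacked by Kb3; c2: attacked by Qb2.
Legal moves for White: none.
In check with no legal moves → checkmate.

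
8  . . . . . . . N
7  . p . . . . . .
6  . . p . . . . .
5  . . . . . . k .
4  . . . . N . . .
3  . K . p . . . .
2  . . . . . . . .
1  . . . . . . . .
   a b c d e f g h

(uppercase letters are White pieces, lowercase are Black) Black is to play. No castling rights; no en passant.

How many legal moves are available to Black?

6

Black to move; king on g5.
In check: yes, from the white knight on e4.
Legal moves: Kh6, Kh5, Kf5, Kh4, Kg4, Kf4.
Count: 6.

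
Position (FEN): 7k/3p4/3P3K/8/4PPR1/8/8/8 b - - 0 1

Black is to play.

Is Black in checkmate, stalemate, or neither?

Black to move; black king on h8.
In check: no.
King squares — g7: attacked by Rg4; h7: attacked by Kh6; g8: attacked by Rg4.
Legal moves for Black: none.
Not in check and no legal moves → stalemate.

stalemate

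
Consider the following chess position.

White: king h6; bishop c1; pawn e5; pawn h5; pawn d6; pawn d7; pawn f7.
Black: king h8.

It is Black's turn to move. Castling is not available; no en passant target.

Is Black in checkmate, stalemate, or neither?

Black to move; black king on h8.
In check: no.
King squares — g7: attacked by Kh6; h7: attacked by Kh6; g8: attacked by Pf7.
Legal moves for Black: none.
Not in check and no legal moves → stalemate.

stalemate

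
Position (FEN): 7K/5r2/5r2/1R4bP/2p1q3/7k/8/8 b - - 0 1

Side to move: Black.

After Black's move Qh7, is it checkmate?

After Qh7: white king on h8; in check: yes, from the black queen on h7.
King squares — g7: attacked by Rf7; h7: attacked by Rf7; g8: attacked by Qh7.
White has no legal moves → checkmate.

yes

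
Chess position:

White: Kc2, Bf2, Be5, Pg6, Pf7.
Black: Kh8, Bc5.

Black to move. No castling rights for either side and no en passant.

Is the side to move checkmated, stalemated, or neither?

checkmate

Black to move; black king on h8.
In check: yes, from the white bishop on e5.
King squares — g7: attacked by Be5; h7: attacked by Pg6; g8: attacked by Pf7.
Legal moves for Black: none.
In check with no legal moves → checkmate.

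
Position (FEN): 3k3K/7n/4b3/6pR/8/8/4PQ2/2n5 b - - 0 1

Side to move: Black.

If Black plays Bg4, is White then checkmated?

After Bg4: white king on h8; in check: no.
White is not in check, so this cannot be checkmate.

no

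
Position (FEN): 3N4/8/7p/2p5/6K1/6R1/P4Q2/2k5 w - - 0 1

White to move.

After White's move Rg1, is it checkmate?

yes

After Rg1: black king on c1; in check: yes, from the white rook on g1.
King squares — b1: attacked by Rg1; d1: attacked by Rg1; b2: attacked by Qf2; c2: attacked by Qf2; d2: attacked by Qf2.
Black has no legal moves → checkmate.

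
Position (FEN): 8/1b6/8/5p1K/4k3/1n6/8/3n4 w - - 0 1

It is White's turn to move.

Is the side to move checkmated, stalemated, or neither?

White to move; white king on h5.
In check: no.
Legal moves for White: Kh6, Kg6, Kg5, Kh4.
White has 4 legal moves and is not in check → neither.

neither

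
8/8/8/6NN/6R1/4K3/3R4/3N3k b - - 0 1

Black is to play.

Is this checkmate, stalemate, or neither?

stalemate

Black to move; black king on h1.
In check: no.
King squares — g1: attacked by Rg4; g2: attacked by Rd2; h2: attacked by Rd2.
Legal moves for Black: none.
Not in check and no legal moves → stalemate.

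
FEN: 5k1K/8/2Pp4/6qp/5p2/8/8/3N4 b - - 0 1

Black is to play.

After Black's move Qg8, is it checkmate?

yes

After Qg8: white king on h8; in check: yes, from the black queen on g8.
King squares — g7: attacked by Kf8; h7: attacked by Qg8; g8: attacked by Kf8.
White has no legal moves → checkmate.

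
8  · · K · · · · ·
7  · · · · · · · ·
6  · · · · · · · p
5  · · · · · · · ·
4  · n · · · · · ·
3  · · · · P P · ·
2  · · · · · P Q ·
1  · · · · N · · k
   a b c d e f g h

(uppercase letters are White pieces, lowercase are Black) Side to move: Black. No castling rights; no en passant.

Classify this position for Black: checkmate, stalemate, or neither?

Black to move; black king on h1.
In check: yes, from the white queen on g2.
King squares — g1: attacked by Qg2; g2: attacked by Ne1; h2: attacked by Qg2.
Legal moves for Black: none.
In check with no legal moves → checkmate.

checkmate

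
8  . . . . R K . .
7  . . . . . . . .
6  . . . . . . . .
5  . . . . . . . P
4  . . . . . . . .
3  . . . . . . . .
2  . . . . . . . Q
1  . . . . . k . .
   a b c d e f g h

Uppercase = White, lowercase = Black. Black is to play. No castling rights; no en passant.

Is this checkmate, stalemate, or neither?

Black to move; black king on f1.
In check: no.
King squares — e1: attacked by Re8; g1: attacked by Qh2; e2: attacked by Qh2; f2: attacked by Qh2; g2: attacked by Qh2.
Legal moves for Black: none.
Not in check and no legal moves → stalemate.

stalemate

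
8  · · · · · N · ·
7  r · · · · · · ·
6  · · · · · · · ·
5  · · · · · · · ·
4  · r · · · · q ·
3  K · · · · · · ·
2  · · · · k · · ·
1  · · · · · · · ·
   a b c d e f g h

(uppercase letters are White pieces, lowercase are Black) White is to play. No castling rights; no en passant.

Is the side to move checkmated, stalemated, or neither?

checkmate

White to move; white king on a3.
In check: yes, from the black rook on a7.
King squares — a2: attacked by Ra7; b2: attacked by Rb4; b3: attacked by Rb4; a4: attacked by Rb4; b4: attacked by Qg4.
Legal moves for White: none.
In check with no legal moves → checkmate.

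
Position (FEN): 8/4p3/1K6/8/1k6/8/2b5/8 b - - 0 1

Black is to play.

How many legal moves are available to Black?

16

Black to move; king on b4.
In check: no.
Legal moves: Kc4, Ka4, Kc3, Kb3, Ka3, Bh7, Bg6, Bf5, Be4, Ba4, Bd3, Bb3, Bd1, Bb1, e6, e5.
Count: 16.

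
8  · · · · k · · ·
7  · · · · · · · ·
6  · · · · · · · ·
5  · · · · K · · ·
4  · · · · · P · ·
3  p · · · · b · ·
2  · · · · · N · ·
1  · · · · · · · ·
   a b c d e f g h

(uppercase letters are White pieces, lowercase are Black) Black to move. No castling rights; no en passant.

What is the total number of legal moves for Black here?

17

Black to move; king on e8.
In check: no.
Legal moves: Kf8, Kd8, Kf7, Ke7, Kd7, Ba8, Bb7, Bc6, Bh5, Bd5, Bg4, Be4, Bg2, Be2, Bh1, Bd1, a2.
Count: 17.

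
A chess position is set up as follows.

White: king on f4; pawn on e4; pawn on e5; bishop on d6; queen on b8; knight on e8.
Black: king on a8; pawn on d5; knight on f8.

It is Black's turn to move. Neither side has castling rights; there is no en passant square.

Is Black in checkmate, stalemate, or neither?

Black to move; black king on a8.
In check: yes, from the white queen on b8.
King squares — a7: attacked by Qb8; b7: attacked by Qb8; b8: attacked by Bd6.
Legal moves for Black: none.
In check with no legal moves → checkmate.

checkmate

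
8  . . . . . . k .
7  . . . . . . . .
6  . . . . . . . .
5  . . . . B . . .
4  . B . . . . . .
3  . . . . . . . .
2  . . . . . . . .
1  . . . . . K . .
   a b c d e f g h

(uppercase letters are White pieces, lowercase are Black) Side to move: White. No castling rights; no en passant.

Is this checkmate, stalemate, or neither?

neither

White to move; white king on f1.
In check: no.
Legal moves for White include: Bh8, Bb8, Bg7, Bc7, Bf6, Bed6, Bf4, Bd4, Bg3, Bec3, Bh2, Bb2, Ba1, Bf8, Be7, Bbd6, Bc5, Ba5, ... (list truncated; more exist).
White has legal moves and is not in check → neither.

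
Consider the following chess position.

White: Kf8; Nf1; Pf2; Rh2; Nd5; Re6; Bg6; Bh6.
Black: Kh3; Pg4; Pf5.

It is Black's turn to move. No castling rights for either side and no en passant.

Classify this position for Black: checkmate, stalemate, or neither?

Black to move; black king on h3.
In check: yes, from the white rook on h2.
King squares — g2: attacked by Rh2; h2: attacked by Nf1; g3: attacked by Nf1; g4: own pawn; h4: attacked by Rh2.
Legal moves for Black: none.
In check with no legal moves → checkmate.

checkmate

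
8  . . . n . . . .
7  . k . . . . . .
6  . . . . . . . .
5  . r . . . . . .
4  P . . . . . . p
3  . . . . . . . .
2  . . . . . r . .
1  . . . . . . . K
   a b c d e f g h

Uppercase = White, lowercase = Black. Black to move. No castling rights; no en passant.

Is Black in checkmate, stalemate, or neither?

neither

Black to move; black king on b7.
In check: no.
Legal moves for Black include: Nf7, Ne6, Nc6, Kc8, Kb8, Ka8, Kc7, Ka7, Kc6, Kb6, Ka6, Rb6, Rh5, Rg5, Rbf5, Re5, Rd5, Rc5, ... (list truncated; more exist).
Black has legal moves and is not in check → neither.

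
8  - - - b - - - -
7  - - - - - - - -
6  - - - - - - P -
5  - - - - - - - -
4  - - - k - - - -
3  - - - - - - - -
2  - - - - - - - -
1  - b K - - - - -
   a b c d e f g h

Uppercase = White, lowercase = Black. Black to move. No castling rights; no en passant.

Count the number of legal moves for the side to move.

21

Black to move; king on d4.
In check: no.
Legal moves: Be7, Bc7, Bf6, Bb6, Bg5+, Ba5, Bh4, Ke5, Kd5, Kc5, Ke4, Kc4, Ke3, Kd3, Kc3, Bxg6, Bf5, Be4, Bd3, Bc2, Ba2.
Count: 21.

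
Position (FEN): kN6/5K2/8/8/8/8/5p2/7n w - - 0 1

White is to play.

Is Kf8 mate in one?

no

After Kf8: black king on a8; in check: no.
Black is not in check, so this cannot be checkmate.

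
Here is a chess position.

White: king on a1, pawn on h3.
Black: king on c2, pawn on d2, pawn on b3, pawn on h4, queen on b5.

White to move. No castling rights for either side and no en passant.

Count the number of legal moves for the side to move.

0

White to move; king on a1.
In check: no.
Legal moves: none.
Count: 0.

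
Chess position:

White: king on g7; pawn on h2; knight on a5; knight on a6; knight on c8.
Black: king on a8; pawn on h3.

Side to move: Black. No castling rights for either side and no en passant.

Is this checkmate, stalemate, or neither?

stalemate

Black to move; black king on a8.
In check: no.
King squares — a7: attacked by Nc8; b7: attacked by Na5; b8: attacked by Na6.
Legal moves for Black: none.
Not in check and no legal moves → stalemate.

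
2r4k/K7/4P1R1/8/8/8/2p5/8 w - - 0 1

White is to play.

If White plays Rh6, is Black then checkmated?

no

After Rh6: black king on h8; in check: yes, from the white rook on h6.
Black has 2 legal replies: Kg8, Kg7.
In check but a legal move exists → not checkmate.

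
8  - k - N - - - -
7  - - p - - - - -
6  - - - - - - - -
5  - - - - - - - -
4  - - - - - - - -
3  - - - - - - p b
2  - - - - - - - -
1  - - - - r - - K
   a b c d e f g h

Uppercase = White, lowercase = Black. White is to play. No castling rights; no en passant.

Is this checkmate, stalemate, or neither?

checkmate

White to move; white king on h1.
In check: yes, from the black rook on e1.
King squares — g1: attacked by Re1; g2: attacked by Bh3; h2: attacked by Pg3.
Legal moves for White: none.
In check with no legal moves → checkmate.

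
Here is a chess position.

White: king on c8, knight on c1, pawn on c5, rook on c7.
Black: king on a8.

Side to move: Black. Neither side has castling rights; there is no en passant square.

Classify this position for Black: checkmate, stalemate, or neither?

Black to move; black king on a8.
In check: no.
King squares — a7: attacked by Rc7; b7: attacked by Rc7; b8: attacked by Kc8.
Legal moves for Black: none.
Not in check and no legal moves → stalemate.

stalemate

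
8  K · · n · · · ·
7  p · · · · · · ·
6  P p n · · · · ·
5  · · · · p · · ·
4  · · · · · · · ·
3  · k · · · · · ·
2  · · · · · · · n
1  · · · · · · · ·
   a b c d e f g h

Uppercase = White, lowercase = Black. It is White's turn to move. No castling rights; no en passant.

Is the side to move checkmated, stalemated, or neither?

White to move; white king on a8.
In check: no.
King squares — a7: attacked by Nc6; b7: attacked by Nd8; b8: attacked by Nc6.
Legal moves for White: none.
Not in check and no legal moves → stalemate.

stalemate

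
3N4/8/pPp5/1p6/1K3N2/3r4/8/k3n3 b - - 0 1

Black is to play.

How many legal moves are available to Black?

22

Black to move; king on a1.
In check: no.
Legal moves: Rxd8, Rd7, Rd6, Rd5, Rd4+, Rh3, Rg3, Rf3, Re3, Rc3, Rb3+, Ra3, Rd2, Rd1, Nf3, Ng2, Nc2+, Kb2, Ka2, Kb1, c5+, a5+.
Count: 22.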